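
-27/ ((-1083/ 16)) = 144/ 361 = 0.40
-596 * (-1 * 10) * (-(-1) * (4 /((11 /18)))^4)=160168181760 /14641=10939702.33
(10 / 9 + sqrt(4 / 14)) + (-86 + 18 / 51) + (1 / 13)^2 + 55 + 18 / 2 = -530845 / 25857 + sqrt(14) / 7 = -20.00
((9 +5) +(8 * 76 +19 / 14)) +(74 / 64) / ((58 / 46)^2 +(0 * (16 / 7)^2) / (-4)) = 117567523 / 188384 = 624.08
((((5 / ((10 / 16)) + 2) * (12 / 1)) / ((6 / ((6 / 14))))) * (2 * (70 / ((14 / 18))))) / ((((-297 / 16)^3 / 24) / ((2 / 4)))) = -6553600 / 2264031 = -2.89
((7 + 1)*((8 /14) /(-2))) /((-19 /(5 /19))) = 80 /2527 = 0.03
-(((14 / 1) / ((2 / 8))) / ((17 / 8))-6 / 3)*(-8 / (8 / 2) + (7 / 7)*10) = -194.82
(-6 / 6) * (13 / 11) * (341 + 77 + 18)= -5668 / 11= -515.27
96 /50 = 48 /25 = 1.92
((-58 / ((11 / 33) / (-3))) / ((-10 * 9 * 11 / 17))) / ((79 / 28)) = -13804 / 4345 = -3.18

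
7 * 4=28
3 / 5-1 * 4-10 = -67 / 5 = -13.40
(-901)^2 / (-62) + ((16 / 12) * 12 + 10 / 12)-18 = -13094.73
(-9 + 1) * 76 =-608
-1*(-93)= 93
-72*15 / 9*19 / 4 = -570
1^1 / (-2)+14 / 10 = 9 / 10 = 0.90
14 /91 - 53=-687 /13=-52.85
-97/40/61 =-97/2440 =-0.04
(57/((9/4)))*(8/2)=304/3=101.33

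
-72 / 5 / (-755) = 72 / 3775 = 0.02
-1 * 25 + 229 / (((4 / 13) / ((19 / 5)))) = 56063 / 20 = 2803.15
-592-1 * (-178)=-414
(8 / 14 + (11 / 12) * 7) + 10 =1427 / 84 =16.99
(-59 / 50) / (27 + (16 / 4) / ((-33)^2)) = -0.04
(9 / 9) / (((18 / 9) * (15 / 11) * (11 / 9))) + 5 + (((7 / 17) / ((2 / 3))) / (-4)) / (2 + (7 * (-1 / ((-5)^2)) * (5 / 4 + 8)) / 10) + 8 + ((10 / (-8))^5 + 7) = 2600300667 / 151536640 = 17.16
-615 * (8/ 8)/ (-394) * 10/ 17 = 3075/ 3349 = 0.92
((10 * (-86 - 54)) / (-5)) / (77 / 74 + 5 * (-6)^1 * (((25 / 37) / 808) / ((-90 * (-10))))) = 50225280 / 186643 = 269.10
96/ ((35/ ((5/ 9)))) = 32/ 21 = 1.52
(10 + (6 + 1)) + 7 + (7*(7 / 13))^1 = 361 / 13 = 27.77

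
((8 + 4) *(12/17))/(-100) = -36/425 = -0.08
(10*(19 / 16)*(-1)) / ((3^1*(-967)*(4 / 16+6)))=19 / 29010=0.00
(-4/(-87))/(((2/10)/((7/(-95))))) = -28/1653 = -0.02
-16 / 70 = -8 / 35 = -0.23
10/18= 0.56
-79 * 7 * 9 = -4977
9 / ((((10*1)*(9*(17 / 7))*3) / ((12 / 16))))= 7 / 680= 0.01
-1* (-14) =14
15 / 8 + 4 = 47 / 8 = 5.88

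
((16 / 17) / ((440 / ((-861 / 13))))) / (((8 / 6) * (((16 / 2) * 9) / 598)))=-6601 / 7480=-0.88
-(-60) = 60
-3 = -3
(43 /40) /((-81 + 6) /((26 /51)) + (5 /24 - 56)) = -1677 /316535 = -0.01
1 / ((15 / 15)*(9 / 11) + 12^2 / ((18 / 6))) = 11 / 537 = 0.02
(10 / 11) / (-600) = -1 / 660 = -0.00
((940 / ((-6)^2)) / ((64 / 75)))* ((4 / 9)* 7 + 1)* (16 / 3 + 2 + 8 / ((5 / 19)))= 12303425 / 2592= 4746.69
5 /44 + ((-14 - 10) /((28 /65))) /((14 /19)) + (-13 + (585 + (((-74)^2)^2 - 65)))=64651988173 /2156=29987007.50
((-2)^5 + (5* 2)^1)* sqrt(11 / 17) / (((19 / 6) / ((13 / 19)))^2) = -133848* sqrt(187) / 2215457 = -0.83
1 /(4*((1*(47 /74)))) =37 /94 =0.39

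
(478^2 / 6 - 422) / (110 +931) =112976 / 3123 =36.18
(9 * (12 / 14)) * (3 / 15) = 54 / 35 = 1.54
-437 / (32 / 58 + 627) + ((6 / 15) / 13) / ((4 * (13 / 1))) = -0.70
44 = 44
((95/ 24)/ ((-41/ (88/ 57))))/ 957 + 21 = 674158/ 32103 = 21.00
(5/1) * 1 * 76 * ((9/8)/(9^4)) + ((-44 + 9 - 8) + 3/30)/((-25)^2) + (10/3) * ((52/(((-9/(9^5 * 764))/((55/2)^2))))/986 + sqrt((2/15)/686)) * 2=-1496884953407035969/1123115625 + 4 * sqrt(105)/441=-1332796837.64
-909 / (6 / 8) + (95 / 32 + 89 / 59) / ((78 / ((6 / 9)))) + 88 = -248278651 / 220896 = -1123.96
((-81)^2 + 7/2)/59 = 13129/118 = 111.26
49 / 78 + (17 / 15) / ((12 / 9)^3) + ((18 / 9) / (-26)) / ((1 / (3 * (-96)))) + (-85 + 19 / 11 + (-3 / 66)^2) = -90620633 / 1510080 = -60.01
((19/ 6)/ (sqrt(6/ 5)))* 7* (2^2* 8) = 647.53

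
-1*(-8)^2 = -64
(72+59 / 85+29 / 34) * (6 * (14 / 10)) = 262563 / 425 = 617.80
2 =2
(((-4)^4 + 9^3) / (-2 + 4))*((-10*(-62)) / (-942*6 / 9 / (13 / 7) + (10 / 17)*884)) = 10075 / 6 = 1679.17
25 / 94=0.27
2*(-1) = -2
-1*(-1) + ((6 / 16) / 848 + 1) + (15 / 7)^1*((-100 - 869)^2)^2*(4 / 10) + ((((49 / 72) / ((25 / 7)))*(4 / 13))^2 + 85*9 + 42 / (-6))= 307032210330092342957053 / 406289520000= 755698080349.43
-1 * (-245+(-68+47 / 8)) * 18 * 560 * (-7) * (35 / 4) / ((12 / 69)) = -4361236425 / 4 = -1090309106.25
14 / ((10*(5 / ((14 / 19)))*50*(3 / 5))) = 49 / 7125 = 0.01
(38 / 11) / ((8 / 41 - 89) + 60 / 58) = -45182 / 1147949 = -0.04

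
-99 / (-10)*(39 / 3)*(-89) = -114543 / 10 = -11454.30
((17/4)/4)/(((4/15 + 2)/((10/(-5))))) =-15/16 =-0.94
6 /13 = 0.46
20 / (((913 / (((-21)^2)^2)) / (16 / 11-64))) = -266460.08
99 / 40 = 2.48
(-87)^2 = 7569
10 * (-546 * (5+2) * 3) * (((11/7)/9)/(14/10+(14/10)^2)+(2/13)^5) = -511374595/85683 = -5968.22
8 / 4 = 2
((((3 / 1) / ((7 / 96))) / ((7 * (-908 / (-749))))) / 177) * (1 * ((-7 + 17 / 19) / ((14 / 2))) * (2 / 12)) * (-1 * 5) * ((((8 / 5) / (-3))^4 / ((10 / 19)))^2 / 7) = 3956537294848 / 58867021951171875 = 0.00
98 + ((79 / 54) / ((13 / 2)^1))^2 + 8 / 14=98.62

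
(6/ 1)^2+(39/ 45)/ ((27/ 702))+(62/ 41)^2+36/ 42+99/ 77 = 11113271/ 176505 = 62.96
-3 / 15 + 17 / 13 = 72 / 65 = 1.11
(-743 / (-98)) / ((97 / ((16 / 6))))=2972 / 14259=0.21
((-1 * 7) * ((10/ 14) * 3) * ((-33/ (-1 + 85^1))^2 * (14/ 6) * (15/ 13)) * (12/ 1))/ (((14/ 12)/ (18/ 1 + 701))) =-58724325/ 1274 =-46094.45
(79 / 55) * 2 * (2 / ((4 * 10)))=79 / 550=0.14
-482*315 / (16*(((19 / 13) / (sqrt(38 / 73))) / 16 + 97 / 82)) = -7246.37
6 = 6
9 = 9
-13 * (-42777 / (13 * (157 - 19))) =309.98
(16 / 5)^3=4096 / 125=32.77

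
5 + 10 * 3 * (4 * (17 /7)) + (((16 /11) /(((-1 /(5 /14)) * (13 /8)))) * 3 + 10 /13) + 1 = 297536 /1001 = 297.24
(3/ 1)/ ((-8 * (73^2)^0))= -3/ 8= -0.38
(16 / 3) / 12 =4 / 9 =0.44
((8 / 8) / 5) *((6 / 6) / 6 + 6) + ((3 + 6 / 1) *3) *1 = 847 / 30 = 28.23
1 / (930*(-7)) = -1 / 6510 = -0.00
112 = 112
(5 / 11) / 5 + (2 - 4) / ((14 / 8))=-81 / 77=-1.05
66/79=0.84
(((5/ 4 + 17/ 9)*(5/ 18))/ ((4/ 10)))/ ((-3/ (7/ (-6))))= 19775/ 23328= 0.85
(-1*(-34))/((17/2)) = 4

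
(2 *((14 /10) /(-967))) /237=-0.00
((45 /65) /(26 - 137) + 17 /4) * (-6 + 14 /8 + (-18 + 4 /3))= -2049415 /23088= -88.77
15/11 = 1.36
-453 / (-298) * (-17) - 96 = -36309 / 298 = -121.84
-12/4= -3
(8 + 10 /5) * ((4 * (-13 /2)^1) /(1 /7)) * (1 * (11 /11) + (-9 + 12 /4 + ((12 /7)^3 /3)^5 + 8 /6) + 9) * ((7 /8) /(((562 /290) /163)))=-204456024108375980200 /81677435773101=-2503213.06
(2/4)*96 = 48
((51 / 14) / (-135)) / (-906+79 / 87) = 493 / 16536030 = 0.00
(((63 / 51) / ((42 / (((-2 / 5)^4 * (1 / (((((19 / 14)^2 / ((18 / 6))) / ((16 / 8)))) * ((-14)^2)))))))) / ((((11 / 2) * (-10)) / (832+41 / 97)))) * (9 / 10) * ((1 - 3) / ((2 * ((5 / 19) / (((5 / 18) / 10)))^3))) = 0.00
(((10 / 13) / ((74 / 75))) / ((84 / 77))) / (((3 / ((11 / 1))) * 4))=15125 / 23088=0.66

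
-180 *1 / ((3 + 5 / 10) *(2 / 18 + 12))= -3240 / 763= -4.25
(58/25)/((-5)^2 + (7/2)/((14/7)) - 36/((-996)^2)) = 0.09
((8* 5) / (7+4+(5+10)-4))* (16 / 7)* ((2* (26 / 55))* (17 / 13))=4352 / 847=5.14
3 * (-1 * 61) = -183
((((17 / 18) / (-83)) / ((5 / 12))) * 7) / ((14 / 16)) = -272 / 1245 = -0.22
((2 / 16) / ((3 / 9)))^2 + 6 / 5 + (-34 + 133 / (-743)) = -7807653 / 237760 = -32.84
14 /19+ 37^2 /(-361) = -1103 /361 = -3.06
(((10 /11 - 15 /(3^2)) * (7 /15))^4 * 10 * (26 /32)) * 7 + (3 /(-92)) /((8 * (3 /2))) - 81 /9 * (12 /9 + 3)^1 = -1347335371903 /35349933168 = -38.11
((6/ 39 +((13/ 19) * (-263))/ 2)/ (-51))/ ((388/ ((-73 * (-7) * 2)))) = 22673581/ 4887636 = 4.64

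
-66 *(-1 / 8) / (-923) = -33 / 3692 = -0.01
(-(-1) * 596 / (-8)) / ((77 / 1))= -149 / 154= -0.97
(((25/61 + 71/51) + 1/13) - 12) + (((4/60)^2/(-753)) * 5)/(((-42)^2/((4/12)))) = -24466760090261/2417405101020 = -10.12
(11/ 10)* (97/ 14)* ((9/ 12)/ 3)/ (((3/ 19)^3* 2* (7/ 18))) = 7318553/ 11760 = 622.33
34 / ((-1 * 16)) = -17 / 8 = -2.12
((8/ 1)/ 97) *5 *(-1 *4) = -160/ 97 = -1.65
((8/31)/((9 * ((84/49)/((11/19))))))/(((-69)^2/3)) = 154/25238061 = 0.00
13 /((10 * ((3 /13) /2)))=169 /15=11.27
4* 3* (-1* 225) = -2700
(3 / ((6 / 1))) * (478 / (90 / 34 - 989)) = -4063 / 16768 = -0.24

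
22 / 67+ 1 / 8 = 243 / 536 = 0.45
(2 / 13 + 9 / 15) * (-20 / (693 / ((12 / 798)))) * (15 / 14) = -20 / 57057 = -0.00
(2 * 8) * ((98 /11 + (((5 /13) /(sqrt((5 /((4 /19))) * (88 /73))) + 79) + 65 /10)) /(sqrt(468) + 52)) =-24924 * sqrt(13) /6149 - 12 * sqrt(1983410) /1518803 + 8 * sqrt(152570) /116831 + 16616 /473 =20.53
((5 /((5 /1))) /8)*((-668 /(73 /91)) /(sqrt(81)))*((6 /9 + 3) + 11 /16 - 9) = 3388931 /63072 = 53.73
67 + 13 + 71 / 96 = 7751 / 96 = 80.74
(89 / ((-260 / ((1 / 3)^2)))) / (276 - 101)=-89 / 409500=-0.00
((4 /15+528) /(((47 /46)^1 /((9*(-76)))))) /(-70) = 5936208 /1175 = 5052.09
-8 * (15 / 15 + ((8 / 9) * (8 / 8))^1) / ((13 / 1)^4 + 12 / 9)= -136 / 257061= -0.00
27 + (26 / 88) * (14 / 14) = 1201 / 44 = 27.30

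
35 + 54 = 89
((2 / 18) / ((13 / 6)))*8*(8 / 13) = 0.25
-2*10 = -20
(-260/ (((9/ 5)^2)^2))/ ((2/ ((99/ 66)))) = -40625/ 2187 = -18.58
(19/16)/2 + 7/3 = 281/96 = 2.93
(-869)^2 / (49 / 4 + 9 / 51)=60770.35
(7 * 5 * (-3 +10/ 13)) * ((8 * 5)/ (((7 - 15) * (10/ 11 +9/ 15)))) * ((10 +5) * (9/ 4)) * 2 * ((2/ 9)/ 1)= 4186875/ 1079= 3880.33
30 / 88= 15 / 44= 0.34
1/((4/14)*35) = 1/10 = 0.10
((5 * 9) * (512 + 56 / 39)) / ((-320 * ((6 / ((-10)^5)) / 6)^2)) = -9386250000000 / 13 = -722019230769.23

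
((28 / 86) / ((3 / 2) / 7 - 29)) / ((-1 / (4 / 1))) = 784 / 17329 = 0.05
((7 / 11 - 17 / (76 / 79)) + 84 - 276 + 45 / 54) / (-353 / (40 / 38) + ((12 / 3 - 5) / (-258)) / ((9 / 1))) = 1010397015 / 1627444753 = 0.62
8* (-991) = -7928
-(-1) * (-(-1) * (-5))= -5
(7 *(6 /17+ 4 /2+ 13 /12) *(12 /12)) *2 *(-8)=-19628 /51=-384.86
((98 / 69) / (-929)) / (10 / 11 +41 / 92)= -4312 / 3820977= -0.00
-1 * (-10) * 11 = 110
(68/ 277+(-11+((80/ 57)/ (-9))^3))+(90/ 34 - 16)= -15328527742834/ 635741827173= -24.11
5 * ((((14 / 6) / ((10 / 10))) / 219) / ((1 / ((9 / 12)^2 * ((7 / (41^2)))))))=245 / 1963408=0.00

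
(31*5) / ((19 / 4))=620 / 19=32.63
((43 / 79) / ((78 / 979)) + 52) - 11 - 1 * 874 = -5090849 / 6162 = -826.17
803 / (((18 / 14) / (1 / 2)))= 5621 / 18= 312.28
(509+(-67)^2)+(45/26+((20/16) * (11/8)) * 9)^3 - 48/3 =724953885547/71991296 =10070.02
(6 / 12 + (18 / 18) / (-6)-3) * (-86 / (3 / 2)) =1376 / 9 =152.89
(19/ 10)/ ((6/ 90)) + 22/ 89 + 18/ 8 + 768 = 284443/ 356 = 799.00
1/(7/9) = 9/7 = 1.29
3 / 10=0.30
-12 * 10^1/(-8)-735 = -720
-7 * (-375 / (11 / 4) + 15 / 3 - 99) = 1612.55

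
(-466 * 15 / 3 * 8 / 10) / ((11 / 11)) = -1864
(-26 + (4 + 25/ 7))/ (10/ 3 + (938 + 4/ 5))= -1935/ 98924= -0.02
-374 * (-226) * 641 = 54179884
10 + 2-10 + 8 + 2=12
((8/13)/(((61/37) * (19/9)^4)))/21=647352/723411871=0.00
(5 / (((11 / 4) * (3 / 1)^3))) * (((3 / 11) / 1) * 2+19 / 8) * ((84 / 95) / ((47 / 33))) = 3598 / 29469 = 0.12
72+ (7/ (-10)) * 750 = -453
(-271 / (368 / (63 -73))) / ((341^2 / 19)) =25745 / 21395704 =0.00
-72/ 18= -4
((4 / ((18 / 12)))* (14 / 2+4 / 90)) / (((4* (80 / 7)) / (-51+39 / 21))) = -13631 / 675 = -20.19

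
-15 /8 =-1.88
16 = 16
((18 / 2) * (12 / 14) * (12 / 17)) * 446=289008 / 119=2428.64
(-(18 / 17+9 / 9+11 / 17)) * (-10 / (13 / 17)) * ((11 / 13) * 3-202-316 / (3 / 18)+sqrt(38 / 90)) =-12530860 / 169+92 * sqrt(95) / 39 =-74124.11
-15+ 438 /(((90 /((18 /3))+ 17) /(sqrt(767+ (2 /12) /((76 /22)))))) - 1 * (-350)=335+ 4453 * sqrt(2679) /608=714.08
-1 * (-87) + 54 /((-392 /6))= 8445 /98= 86.17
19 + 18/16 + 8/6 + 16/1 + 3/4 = 917/24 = 38.21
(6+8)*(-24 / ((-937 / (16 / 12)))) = 448 / 937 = 0.48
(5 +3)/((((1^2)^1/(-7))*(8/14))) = -98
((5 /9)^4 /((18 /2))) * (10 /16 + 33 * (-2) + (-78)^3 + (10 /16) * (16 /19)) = -45088600625 /8975448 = -5023.55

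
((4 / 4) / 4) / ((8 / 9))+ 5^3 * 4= 16009 / 32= 500.28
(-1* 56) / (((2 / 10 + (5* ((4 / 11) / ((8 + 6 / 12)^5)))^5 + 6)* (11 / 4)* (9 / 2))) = -0.73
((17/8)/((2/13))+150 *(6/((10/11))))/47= 16061/752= 21.36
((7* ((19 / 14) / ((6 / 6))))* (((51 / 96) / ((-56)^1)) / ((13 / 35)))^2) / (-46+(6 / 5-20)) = -686375 / 7176978432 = -0.00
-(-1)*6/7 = 6/7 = 0.86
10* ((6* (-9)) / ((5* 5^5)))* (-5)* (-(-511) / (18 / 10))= 6132 / 125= 49.06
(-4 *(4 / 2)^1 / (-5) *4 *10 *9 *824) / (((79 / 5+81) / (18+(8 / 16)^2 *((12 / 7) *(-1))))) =72973440 / 847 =86155.18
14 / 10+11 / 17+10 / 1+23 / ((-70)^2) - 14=-162289 / 83300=-1.95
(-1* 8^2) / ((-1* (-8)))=-8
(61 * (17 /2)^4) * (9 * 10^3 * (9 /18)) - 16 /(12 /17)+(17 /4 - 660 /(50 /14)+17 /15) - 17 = 8597441623 /6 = 1432906937.17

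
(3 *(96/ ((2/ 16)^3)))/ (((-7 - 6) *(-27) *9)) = 46.68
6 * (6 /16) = 9 /4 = 2.25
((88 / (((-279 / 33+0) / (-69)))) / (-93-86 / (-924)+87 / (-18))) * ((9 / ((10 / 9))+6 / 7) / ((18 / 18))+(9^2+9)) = -424112502 / 583265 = -727.14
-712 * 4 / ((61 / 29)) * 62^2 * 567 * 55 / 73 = -9900727562880 / 4453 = -2223383688.05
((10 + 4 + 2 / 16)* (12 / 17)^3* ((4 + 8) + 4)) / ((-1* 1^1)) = -390528 / 4913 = -79.49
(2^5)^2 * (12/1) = 12288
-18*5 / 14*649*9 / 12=-87615 / 28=-3129.11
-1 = -1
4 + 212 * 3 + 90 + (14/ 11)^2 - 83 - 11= 637.62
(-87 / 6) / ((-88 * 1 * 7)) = 29 / 1232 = 0.02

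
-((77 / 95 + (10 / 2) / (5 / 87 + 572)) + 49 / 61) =-467960513 / 288411355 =-1.62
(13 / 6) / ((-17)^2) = 0.01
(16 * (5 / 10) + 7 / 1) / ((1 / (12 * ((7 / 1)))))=1260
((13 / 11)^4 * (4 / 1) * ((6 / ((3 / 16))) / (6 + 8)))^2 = 3341233033216 / 10503585169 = 318.10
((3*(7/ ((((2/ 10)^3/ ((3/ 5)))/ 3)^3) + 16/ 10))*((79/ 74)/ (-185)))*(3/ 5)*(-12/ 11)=1700734252878/ 1882375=903504.48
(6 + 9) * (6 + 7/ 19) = 1815/ 19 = 95.53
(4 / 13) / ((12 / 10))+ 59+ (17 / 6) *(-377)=-78695 / 78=-1008.91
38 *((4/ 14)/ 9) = 76/ 63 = 1.21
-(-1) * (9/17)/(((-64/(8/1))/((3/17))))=-27/2312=-0.01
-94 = -94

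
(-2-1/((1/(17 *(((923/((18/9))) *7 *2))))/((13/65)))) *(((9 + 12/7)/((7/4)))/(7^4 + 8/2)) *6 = -7908984/23569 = -335.57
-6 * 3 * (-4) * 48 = 3456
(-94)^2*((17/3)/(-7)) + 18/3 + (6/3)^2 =-150002/21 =-7142.95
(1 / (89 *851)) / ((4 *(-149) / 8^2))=-16 / 11285111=-0.00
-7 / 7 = -1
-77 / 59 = -1.31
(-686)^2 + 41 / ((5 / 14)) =2353554 / 5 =470710.80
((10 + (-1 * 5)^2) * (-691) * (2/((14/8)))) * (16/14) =-221120/7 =-31588.57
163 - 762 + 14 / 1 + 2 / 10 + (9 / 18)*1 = -5843 / 10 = -584.30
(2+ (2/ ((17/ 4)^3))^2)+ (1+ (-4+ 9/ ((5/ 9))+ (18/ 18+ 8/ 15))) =6058775579/ 362063535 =16.73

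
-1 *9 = -9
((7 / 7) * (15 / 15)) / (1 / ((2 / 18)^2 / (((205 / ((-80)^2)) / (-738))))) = -2560 / 9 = -284.44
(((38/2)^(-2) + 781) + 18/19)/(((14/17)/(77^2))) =2032303658/361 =5629650.02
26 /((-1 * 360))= -13 /180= -0.07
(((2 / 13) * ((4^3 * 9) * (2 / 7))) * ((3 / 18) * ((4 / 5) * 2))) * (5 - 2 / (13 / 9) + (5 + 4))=503808 / 5915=85.17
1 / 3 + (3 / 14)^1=0.55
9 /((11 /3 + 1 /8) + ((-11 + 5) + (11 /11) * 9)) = 216 /163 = 1.33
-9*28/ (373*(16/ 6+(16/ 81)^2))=-59049/ 236482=-0.25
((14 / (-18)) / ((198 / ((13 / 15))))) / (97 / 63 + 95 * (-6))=637 / 106364610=0.00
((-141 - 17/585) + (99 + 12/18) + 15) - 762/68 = -747233/19890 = -37.57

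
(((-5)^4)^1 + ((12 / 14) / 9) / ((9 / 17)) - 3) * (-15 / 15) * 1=-117592 / 189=-622.18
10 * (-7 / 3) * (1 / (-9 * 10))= 7 / 27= 0.26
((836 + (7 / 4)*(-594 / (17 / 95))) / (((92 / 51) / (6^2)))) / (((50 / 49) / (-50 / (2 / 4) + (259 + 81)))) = -2684329956 / 115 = -23341999.62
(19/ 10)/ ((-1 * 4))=-19/ 40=-0.48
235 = 235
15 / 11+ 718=7913 / 11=719.36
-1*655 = -655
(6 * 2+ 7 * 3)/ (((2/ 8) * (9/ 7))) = 308/ 3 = 102.67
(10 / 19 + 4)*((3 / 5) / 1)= 258 / 95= 2.72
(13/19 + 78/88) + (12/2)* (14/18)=15643/2508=6.24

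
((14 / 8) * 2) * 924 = 3234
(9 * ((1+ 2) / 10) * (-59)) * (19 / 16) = -30267 / 160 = -189.17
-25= -25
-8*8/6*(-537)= 5728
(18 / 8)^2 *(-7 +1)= -243 / 8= -30.38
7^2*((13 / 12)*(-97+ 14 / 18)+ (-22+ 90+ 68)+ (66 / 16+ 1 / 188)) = 17853199 / 10152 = 1758.59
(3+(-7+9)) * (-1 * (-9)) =45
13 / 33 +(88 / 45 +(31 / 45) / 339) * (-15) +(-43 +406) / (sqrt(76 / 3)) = -324086 / 11187 +363 * sqrt(57) / 38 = 43.15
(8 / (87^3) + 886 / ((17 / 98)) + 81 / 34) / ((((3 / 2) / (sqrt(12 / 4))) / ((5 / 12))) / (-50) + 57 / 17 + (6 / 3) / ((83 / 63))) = 1674808653247134875 * sqrt(3) / 324001918806783516 + 11721286641258296875 / 11172479958854604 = 1058.07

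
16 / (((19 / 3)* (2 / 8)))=192 / 19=10.11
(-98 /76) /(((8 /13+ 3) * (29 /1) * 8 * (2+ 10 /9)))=-819 /1657408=-0.00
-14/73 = -0.19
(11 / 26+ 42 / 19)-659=-324245 / 494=-656.37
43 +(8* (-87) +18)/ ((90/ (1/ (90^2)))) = 5224387/ 121500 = 43.00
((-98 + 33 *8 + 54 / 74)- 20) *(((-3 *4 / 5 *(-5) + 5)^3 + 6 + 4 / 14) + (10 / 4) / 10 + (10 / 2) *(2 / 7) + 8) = 723225.60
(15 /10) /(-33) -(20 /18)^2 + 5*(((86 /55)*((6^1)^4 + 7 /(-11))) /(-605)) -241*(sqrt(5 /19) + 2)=-5929836343 /11859210 -241*sqrt(95) /19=-623.65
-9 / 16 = -0.56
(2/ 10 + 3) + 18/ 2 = 61/ 5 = 12.20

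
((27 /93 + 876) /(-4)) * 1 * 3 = -81495 /124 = -657.22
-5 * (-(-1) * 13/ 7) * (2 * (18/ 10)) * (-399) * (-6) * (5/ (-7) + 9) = -4641624/ 7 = -663089.14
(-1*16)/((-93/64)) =1024/93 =11.01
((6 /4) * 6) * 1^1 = 9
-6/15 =-2/5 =-0.40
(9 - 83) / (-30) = 37 / 15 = 2.47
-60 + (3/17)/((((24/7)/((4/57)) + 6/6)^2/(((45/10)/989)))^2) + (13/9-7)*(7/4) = -619180020019377824083/8880669609839757252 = -69.72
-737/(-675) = 737/675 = 1.09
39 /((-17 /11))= -429 /17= -25.24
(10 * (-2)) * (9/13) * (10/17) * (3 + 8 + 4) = -27000/221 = -122.17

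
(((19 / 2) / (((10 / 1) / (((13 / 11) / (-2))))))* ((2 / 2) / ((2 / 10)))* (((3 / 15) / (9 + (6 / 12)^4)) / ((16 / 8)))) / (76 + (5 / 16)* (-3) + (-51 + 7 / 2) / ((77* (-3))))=-82992 / 201688475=-0.00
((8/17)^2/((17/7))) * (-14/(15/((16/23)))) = -100352/1694985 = -0.06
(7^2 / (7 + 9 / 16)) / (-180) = -196 / 5445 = -0.04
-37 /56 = -0.66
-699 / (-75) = 233 / 25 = 9.32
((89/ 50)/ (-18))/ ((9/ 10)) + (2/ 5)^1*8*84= 217639/ 810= 268.69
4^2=16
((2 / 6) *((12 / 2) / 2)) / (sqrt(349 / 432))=12 *sqrt(1047) / 349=1.11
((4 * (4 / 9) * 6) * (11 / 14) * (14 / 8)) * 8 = 352 / 3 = 117.33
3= 3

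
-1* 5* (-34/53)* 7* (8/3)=9520/159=59.87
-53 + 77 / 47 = -2414 / 47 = -51.36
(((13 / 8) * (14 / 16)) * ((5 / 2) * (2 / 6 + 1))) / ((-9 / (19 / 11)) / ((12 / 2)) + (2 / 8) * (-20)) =-8645 / 10704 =-0.81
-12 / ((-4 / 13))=39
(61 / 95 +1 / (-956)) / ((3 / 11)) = 213477 / 90820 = 2.35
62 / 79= 0.78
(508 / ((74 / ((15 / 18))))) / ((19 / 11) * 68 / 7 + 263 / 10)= 488950 / 3681981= 0.13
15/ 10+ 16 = 35/ 2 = 17.50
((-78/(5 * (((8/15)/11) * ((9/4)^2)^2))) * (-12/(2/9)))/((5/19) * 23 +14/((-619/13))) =19570304/166239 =117.72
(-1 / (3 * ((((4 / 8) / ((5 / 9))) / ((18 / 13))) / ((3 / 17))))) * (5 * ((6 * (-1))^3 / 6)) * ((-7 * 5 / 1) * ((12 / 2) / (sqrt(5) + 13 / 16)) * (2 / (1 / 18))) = -40395.79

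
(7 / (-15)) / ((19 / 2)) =-14 / 285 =-0.05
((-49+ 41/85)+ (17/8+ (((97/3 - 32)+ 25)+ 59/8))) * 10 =-6979/51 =-136.84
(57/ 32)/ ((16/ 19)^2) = 20577/ 8192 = 2.51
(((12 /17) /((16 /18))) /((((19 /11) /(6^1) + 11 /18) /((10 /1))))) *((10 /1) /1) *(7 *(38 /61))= 35550900 /92293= 385.20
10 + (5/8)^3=5245/512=10.24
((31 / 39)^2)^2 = 923521 / 2313441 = 0.40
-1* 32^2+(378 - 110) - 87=-843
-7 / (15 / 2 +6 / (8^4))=-14336 / 15363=-0.93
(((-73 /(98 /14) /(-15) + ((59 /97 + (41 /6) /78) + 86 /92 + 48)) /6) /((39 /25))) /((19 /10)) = 45977442575 /16247364588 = 2.83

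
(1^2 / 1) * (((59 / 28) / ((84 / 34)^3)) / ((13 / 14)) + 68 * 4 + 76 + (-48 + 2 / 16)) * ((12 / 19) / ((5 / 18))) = 578417053 / 847210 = 682.73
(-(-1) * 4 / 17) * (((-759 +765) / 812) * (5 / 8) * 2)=15 / 6902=0.00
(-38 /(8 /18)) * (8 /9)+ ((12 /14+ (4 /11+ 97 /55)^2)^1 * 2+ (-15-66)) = -3096529 /21175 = -146.24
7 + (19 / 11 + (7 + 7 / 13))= 2326 / 143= 16.27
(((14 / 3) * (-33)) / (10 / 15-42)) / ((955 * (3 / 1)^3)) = 0.00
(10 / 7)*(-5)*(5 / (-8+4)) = 125 / 14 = 8.93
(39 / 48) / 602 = 13 / 9632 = 0.00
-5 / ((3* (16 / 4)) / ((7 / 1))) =-35 / 12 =-2.92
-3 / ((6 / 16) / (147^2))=-172872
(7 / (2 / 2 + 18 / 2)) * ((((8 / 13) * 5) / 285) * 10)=56 / 741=0.08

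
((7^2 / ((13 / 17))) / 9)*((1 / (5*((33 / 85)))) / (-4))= -14161 / 15444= -0.92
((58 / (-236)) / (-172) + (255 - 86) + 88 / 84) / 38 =72477625 / 16196208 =4.47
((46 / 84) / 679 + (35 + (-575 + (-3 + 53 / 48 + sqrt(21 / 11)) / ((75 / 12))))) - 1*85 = -297206291 / 475300 + 4*sqrt(231) / 275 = -625.08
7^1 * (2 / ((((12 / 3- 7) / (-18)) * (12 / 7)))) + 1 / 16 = 785 / 16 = 49.06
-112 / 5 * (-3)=336 / 5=67.20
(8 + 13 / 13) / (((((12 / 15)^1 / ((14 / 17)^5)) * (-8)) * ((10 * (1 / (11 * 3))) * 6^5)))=-184877 / 817837632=-0.00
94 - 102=-8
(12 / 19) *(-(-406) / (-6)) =-812 / 19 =-42.74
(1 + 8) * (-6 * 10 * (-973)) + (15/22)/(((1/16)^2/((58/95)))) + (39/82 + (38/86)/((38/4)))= 387278778121/736934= 525527.09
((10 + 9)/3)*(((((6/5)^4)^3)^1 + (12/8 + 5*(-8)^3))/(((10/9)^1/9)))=-638640888901389/4882812500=-130793.65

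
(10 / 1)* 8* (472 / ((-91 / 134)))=-5059840 / 91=-55602.64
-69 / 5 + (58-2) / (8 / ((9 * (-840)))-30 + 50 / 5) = -16.60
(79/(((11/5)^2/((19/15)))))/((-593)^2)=7505/127648587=0.00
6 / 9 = 2 / 3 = 0.67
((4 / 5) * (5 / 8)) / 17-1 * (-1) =1.03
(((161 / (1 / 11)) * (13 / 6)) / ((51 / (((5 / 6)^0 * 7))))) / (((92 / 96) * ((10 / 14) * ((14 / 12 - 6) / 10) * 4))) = -196196 / 493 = -397.96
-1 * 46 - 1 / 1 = -47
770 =770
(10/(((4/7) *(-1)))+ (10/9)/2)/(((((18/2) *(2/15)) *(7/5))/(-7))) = 7625/108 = 70.60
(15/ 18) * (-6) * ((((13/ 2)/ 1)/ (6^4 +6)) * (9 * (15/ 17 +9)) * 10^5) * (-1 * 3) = 351000000/ 527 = 666034.16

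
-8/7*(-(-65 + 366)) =344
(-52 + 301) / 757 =249 / 757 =0.33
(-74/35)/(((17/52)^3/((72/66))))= -124859904/1891505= -66.01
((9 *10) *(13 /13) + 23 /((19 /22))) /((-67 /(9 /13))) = -1.21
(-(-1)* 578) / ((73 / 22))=12716 / 73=174.19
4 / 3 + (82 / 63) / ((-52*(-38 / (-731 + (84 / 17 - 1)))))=25114 / 29393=0.85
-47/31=-1.52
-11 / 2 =-5.50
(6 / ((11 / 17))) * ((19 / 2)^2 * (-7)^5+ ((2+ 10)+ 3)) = -309430617 / 22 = -14065028.05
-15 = -15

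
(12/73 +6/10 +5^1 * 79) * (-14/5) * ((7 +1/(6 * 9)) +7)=-765461746/49275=-15534.48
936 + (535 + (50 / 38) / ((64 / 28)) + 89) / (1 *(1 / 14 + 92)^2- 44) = 117589784671 / 125620172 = 936.07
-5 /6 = -0.83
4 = 4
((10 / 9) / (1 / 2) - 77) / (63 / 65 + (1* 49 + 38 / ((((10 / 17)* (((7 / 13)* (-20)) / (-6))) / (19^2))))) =-3062150 / 534105729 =-0.01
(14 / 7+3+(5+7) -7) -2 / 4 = 19 / 2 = 9.50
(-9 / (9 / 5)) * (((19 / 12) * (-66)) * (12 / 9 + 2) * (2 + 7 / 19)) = 4125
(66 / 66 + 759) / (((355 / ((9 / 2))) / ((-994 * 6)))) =-57456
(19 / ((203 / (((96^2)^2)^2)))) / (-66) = -22844003334488064 / 2233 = -10230185102771.19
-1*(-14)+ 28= 42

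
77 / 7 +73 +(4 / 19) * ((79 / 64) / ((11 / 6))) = 140685 / 1672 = 84.14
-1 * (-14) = 14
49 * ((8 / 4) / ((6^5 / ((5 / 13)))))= 245 / 50544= 0.00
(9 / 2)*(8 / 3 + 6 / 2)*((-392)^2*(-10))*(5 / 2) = -97960800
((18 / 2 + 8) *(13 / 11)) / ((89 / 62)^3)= 52670488 / 7754659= 6.79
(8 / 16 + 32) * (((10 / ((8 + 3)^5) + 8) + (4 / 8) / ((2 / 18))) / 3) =261709175 / 1932612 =135.42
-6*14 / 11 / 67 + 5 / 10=569 / 1474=0.39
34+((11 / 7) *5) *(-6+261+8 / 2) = 2069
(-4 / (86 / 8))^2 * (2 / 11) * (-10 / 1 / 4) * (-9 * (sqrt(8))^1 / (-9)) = -2560 * sqrt(2) / 20339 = -0.18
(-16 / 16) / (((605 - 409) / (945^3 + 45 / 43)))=-9072017730 / 2107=-4305656.26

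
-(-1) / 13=1 / 13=0.08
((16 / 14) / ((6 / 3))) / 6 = 2 / 21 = 0.10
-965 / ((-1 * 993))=965 / 993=0.97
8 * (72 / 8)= 72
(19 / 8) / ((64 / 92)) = 437 / 128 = 3.41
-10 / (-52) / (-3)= -5 / 78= -0.06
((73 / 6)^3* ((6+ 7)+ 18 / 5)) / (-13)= -32288411 / 14040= -2299.74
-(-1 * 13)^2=-169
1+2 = 3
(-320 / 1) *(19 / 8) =-760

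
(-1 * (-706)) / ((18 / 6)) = 706 / 3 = 235.33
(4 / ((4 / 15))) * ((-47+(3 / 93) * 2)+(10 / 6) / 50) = -43619 / 62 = -703.53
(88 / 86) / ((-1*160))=-11 / 1720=-0.01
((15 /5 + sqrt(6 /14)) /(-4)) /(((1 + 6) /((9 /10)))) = -27 /280 - 9*sqrt(21) /1960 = -0.12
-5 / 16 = -0.31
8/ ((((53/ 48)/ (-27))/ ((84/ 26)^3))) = -768144384/ 116441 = -6596.85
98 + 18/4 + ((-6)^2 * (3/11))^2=48133/242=198.90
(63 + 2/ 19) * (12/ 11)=68.84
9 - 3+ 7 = 13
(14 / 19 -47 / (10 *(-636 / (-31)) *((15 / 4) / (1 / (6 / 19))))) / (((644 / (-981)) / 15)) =-161039107 / 12970160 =-12.42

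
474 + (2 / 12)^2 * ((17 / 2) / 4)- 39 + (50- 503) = -5167 / 288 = -17.94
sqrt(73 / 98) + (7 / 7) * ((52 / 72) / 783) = 13 / 14094 + sqrt(146) / 14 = 0.86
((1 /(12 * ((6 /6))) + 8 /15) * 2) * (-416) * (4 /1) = -2052.27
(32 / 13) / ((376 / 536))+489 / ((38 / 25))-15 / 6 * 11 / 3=11007173 / 34827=316.05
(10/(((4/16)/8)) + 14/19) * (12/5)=769.77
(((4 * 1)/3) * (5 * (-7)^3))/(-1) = 6860/3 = 2286.67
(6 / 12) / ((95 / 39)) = 39 / 190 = 0.21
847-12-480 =355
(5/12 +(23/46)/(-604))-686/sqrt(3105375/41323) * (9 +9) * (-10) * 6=1507/3624 +218736 * sqrt(645)/65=85465.11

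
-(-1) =1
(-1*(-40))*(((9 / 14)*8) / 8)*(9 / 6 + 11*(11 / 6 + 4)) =11820 / 7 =1688.57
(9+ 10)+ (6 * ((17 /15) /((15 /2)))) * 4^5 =71057 /75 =947.43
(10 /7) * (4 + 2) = 60 /7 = 8.57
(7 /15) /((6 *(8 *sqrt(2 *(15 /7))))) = 7 *sqrt(210) /21600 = 0.00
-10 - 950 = -960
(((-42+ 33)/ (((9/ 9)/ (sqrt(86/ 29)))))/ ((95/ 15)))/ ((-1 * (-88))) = -0.03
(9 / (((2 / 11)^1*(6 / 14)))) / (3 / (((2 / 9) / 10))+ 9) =77 / 96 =0.80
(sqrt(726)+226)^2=4972* sqrt(6)+51802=63980.86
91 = 91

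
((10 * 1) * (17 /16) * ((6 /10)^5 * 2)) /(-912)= -1377 /760000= -0.00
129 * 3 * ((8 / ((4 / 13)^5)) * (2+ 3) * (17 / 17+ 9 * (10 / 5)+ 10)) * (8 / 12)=6945035565 / 64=108516180.70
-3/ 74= -0.04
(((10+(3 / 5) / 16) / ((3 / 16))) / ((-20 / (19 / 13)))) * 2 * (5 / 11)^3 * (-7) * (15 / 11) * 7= 49.10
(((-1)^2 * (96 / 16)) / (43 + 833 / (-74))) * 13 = 1924 / 783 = 2.46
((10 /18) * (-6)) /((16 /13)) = -65 /24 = -2.71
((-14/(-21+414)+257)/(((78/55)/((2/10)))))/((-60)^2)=1110857/110354400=0.01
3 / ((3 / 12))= 12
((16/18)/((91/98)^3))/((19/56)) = 1229312/375687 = 3.27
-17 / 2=-8.50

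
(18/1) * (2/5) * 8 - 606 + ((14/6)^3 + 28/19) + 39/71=-97189916/182115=-533.67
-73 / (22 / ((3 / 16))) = -0.62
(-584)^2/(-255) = -341056/255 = -1337.47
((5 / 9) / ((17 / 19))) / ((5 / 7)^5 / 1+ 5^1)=319333 / 2667096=0.12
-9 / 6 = -3 / 2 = -1.50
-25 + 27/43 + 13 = -489/43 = -11.37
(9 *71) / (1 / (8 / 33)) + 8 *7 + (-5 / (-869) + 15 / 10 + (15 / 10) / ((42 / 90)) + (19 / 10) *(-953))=-97028161 / 60830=-1595.07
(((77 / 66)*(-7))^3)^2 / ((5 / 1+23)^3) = 40353607 / 2985984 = 13.51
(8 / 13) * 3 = 1.85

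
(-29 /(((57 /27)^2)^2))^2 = 36202292361 /16983563041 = 2.13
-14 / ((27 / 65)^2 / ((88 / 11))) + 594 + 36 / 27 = -39202 / 729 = -53.78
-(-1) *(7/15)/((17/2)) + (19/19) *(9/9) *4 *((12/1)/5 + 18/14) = 26414/1785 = 14.80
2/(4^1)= 1/2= 0.50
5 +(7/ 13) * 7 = 114/ 13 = 8.77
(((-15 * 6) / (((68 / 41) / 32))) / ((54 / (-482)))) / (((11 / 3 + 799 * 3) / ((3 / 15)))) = 1.29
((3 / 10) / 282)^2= 1 / 883600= 0.00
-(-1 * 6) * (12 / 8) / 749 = 9 / 749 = 0.01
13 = 13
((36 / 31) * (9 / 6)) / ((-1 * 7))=-54 / 217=-0.25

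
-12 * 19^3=-82308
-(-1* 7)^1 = 7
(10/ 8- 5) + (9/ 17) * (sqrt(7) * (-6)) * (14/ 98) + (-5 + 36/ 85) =-9.53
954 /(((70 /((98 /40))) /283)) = 944937 /100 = 9449.37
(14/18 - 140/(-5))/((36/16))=1036/81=12.79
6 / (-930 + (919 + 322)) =6 / 311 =0.02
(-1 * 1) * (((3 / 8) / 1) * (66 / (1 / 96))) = -2376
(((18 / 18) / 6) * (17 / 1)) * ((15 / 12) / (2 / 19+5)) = 1615 / 2328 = 0.69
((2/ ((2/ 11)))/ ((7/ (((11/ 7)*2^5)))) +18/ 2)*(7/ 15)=4313/ 105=41.08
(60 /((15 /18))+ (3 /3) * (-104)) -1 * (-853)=821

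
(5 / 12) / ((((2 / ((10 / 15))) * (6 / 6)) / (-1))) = -0.14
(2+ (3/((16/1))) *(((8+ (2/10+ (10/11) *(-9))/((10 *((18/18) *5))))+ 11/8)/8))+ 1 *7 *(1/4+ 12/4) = 35152107/1408000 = 24.97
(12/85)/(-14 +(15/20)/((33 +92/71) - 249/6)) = -8184/817615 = -0.01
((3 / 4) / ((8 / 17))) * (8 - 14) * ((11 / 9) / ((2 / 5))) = -935 / 32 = -29.22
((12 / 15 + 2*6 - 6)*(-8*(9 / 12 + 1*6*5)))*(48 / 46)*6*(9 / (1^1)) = -10839744 / 115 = -94258.64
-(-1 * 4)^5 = 1024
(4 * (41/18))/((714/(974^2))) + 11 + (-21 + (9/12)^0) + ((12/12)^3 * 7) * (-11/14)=12091.23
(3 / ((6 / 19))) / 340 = 19 / 680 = 0.03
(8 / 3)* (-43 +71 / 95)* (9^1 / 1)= -96336 / 95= -1014.06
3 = 3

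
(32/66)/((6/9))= 8/11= 0.73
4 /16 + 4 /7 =23 /28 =0.82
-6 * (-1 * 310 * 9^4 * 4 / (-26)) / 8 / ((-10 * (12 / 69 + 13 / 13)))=519777 / 26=19991.42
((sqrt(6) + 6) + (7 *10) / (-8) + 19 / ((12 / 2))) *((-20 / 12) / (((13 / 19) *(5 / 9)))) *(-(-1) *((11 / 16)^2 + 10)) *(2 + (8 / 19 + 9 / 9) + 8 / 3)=-930307 *sqrt(6) / 3328 - 4651535 / 39936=-801.20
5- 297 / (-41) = 502 / 41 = 12.24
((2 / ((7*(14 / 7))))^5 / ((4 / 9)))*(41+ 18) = 531 / 67228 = 0.01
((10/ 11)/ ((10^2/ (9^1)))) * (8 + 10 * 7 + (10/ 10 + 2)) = 729/ 110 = 6.63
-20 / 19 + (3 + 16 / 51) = 2.26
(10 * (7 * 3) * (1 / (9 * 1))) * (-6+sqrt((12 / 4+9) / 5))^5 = -306432+1714944 * sqrt(15) / 25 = -40754.02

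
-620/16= -155/4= -38.75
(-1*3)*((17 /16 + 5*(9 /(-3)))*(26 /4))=8697 /32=271.78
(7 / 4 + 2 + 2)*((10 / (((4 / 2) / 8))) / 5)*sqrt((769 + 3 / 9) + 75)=46*sqrt(7599) / 3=1336.64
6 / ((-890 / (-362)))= 1086 / 445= 2.44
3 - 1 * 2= 1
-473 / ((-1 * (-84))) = -473 / 84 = -5.63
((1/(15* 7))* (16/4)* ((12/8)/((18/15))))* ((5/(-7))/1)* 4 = -0.14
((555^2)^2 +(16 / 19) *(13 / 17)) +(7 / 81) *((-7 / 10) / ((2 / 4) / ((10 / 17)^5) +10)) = 173249240839780424339 / 1825994259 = 94879400625.64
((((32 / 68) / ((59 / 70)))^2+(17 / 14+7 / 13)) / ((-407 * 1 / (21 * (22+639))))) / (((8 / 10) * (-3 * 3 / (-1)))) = -416421264885 / 42582348952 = -9.78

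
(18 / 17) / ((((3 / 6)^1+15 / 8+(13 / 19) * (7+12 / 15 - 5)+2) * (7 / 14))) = 27360 / 81277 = 0.34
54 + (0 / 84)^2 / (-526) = 54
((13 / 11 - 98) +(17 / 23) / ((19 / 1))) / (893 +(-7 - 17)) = -465218 / 4177283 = -0.11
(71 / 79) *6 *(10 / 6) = 710 / 79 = 8.99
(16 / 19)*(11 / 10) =88 / 95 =0.93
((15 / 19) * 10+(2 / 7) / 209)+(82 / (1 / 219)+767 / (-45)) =62192771 / 3465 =17948.85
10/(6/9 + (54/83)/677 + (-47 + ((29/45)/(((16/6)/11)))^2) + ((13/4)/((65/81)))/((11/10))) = -89006544000/316719266539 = -0.28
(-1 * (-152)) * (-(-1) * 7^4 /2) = 182476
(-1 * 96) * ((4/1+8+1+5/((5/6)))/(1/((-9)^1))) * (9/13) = 147744/13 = 11364.92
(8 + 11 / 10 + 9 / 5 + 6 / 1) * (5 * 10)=845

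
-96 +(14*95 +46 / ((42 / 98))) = 4024 / 3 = 1341.33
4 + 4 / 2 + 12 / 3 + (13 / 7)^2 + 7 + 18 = 1884 / 49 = 38.45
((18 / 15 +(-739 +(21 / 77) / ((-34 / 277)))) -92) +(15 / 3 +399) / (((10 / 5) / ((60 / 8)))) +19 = 701.98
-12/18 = -2/3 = -0.67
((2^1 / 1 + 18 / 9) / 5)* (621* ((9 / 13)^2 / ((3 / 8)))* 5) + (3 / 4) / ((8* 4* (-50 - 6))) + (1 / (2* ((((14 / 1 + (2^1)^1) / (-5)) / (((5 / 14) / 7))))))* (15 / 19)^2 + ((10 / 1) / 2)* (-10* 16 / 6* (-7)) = 37727402940385 / 9183562752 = 4108.14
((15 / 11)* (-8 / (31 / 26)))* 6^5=-24261120 / 341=-71146.98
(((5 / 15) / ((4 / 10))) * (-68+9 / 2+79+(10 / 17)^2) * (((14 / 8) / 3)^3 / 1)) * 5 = 26179475 / 1997568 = 13.11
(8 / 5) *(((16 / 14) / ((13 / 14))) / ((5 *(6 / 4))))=256 / 975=0.26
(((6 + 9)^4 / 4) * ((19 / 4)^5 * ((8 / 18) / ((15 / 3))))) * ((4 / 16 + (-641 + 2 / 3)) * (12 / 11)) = -21396280971375 / 11264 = -1899527785.10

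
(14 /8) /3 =7 /12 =0.58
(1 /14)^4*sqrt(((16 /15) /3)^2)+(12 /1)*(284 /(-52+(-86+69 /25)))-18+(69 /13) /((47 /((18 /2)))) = -64049236142 /1518356385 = -42.18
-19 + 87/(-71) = -1436/71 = -20.23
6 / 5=1.20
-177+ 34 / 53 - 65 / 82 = -769899 / 4346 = -177.15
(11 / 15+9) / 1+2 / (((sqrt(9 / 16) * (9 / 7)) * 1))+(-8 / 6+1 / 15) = 1423 / 135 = 10.54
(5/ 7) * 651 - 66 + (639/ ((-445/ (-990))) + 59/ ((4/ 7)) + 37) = 698061/ 356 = 1960.85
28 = 28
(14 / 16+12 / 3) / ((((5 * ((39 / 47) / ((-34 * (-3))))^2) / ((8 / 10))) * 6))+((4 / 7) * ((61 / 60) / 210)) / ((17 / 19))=9572199661 / 4873050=1964.31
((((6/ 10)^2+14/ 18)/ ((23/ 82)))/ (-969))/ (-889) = 20992/ 4457957175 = 0.00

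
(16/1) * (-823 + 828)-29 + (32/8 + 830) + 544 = 1429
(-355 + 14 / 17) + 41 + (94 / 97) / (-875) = -451876098 / 1442875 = -313.18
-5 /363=-0.01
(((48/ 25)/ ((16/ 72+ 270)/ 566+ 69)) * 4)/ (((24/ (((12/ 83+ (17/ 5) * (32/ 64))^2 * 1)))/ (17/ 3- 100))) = -1126352955174/ 761919094375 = -1.48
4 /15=0.27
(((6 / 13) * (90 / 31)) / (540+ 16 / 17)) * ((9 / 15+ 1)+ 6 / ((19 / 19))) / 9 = 102 / 48763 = 0.00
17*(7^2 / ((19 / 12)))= 9996 / 19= 526.11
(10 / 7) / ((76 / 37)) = 185 / 266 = 0.70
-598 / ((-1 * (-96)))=-299 / 48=-6.23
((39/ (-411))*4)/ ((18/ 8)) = -208/ 1233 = -0.17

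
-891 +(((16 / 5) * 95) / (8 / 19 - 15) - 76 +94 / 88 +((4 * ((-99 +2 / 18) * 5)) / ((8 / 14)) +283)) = -456855653 / 109692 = -4164.89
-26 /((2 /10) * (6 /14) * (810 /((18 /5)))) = -182 /135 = -1.35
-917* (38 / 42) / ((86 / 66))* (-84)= 2299836 / 43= 53484.56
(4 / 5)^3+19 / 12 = 3143 / 1500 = 2.10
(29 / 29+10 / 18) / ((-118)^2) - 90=-90.00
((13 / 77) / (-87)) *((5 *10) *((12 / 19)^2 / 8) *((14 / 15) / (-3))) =520 / 345477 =0.00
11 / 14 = 0.79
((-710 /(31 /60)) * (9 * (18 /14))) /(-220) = 172530 /2387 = 72.28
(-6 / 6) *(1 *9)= -9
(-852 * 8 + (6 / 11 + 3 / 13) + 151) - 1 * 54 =-960706 / 143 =-6718.22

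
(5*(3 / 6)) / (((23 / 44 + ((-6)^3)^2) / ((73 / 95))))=1606 / 39004853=0.00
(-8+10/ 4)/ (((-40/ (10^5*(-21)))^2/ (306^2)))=-1419463237500000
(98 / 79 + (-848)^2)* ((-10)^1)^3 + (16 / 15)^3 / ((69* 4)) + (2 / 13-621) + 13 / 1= -171983242343780102 / 239162625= -719105848.35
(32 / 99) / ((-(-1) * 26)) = 16 / 1287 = 0.01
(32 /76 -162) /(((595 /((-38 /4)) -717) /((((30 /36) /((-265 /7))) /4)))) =-10745 /9421068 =-0.00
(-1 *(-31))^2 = 961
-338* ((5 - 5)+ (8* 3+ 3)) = -9126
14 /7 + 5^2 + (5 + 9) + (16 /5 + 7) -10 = 206 /5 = 41.20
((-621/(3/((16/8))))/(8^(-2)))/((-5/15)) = 79488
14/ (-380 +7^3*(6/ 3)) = 7/ 153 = 0.05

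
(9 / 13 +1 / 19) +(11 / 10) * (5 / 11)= 615 / 494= 1.24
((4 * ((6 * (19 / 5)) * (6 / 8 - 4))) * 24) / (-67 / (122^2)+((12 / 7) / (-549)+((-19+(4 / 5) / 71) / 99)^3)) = 132401075143397860800 / 273237744481811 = 484563.64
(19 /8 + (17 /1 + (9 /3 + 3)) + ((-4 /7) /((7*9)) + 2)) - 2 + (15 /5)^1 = 100075 /3528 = 28.37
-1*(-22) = 22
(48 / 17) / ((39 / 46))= 736 / 221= 3.33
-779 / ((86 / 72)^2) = -1009584 / 1849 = -546.02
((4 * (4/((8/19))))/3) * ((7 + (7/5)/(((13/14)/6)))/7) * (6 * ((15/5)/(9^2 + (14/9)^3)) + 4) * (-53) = -78110585284/12049635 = -6482.40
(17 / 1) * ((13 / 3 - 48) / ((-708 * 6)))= 2227 / 12744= 0.17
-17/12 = -1.42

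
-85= -85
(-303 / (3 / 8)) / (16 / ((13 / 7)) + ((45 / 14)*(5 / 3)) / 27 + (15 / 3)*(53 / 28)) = -2647008 / 59879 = -44.21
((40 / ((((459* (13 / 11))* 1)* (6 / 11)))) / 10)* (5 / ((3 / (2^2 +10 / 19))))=104060 / 1020357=0.10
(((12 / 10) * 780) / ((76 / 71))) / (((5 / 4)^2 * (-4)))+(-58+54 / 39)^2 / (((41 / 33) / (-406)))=-3447840902424 / 3291275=-1047569.99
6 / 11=0.55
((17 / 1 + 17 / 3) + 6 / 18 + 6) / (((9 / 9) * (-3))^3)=-29 / 27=-1.07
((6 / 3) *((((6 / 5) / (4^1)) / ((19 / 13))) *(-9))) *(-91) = 31941 / 95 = 336.22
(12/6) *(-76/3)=-152/3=-50.67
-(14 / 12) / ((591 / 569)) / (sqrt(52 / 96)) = -1.53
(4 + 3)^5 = 16807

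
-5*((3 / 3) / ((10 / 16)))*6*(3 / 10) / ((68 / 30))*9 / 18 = -54 / 17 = -3.18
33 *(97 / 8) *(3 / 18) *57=60819 / 16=3801.19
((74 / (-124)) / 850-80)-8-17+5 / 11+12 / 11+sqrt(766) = -59973007 / 579700+sqrt(766) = -75.78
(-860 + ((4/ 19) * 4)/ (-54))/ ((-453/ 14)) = 6176632/ 232389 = 26.58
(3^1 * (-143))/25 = -429/25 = -17.16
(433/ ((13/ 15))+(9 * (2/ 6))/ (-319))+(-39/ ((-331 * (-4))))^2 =3631937680803/ 7269591472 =499.61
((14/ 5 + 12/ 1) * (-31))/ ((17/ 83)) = -190402/ 85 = -2240.02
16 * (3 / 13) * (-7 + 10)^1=144 / 13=11.08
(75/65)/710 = 3/1846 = 0.00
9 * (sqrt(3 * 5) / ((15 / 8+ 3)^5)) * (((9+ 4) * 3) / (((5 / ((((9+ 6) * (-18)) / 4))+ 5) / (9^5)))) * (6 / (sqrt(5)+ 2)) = -69657034752 * sqrt(15) / 3798613+ 174142586880 * sqrt(3) / 3798613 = 8382.87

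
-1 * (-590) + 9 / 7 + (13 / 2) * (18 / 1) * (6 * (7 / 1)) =38537 / 7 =5505.29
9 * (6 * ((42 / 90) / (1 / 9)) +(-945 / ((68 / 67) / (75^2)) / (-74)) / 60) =10843.26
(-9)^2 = 81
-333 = -333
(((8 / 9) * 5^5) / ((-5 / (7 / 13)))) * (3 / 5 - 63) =56000 / 3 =18666.67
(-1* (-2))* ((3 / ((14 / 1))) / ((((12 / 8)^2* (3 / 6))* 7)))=8 / 147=0.05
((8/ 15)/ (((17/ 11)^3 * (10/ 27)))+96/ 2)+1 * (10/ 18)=48.95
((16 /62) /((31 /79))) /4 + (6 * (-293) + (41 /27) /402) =-18335405719 /10430694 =-1757.83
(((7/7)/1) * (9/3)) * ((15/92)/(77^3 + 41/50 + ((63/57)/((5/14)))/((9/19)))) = 3375/3150128438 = 0.00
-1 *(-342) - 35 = 307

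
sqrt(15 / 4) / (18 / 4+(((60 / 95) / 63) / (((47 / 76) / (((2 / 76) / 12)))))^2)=3165075081 * sqrt(15) / 28485675737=0.43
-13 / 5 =-2.60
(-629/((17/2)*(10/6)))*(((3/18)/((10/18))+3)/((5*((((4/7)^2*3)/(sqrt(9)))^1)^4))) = -21116466063/8192000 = -2577.69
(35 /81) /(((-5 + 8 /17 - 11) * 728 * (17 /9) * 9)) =-5 /2223936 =-0.00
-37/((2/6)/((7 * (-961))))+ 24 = 746721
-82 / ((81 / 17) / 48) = -22304 / 27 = -826.07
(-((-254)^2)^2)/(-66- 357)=4162314256/423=9839986.42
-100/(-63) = 100/63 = 1.59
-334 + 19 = -315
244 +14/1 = 258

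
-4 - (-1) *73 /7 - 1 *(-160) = 1165 /7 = 166.43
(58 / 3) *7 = 406 / 3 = 135.33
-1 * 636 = -636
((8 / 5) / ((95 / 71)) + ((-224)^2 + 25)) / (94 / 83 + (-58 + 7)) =-1979221569 / 1966025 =-1006.71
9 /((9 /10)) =10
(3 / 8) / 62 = 3 / 496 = 0.01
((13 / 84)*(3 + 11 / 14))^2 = 474721 / 1382976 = 0.34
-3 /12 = -1 /4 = -0.25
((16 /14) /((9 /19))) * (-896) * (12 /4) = -19456 /3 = -6485.33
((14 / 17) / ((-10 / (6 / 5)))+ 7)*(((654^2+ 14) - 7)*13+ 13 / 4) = 65234639197 / 1700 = 38373317.17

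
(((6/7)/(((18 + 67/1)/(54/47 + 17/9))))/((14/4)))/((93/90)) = 10280/1213681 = 0.01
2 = 2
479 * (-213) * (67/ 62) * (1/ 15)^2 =-2278603/ 4650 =-490.02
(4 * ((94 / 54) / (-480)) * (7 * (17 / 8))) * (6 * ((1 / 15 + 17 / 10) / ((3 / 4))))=-296429 / 97200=-3.05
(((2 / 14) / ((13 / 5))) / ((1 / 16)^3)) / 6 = 10240 / 273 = 37.51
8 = 8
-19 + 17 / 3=-40 / 3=-13.33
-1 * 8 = -8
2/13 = 0.15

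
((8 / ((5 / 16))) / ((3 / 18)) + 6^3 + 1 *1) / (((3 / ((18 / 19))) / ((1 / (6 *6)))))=1853 / 570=3.25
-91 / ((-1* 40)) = 91 / 40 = 2.28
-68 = -68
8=8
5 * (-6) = -30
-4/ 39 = -0.10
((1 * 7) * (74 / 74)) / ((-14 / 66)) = -33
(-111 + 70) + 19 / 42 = -1703 / 42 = -40.55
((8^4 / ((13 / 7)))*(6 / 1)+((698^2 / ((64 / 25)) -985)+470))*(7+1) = 42230717 / 26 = 1624258.35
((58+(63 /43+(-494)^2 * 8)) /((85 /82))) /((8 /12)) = 10325965743 /3655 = 2825161.63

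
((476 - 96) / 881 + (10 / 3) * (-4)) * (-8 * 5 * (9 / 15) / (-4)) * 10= -682000 / 881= -774.12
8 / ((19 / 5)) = 40 / 19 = 2.11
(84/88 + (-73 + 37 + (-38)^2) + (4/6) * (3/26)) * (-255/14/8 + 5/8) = -10650265/4576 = -2327.42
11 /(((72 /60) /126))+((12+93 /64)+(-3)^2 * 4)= 77085 /64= 1204.45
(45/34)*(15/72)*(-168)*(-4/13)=3150/221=14.25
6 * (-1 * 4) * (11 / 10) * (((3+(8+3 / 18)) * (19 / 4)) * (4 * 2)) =-56012 / 5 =-11202.40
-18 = -18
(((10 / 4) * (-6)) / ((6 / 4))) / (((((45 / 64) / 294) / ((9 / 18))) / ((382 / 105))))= -342272 / 45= -7606.04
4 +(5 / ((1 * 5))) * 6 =10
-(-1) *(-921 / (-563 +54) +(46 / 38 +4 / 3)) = 126302 / 29013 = 4.35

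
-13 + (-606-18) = -637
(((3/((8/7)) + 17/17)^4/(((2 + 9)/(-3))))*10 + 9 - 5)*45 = -473359635/22528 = -21012.06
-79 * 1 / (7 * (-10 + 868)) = -79 / 6006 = -0.01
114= 114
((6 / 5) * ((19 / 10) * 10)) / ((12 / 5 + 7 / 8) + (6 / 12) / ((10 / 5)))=304 / 47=6.47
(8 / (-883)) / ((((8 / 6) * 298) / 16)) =-48 / 131567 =-0.00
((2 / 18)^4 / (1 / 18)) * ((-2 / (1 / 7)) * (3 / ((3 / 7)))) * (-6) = 392 / 243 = 1.61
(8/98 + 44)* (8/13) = 17280/637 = 27.13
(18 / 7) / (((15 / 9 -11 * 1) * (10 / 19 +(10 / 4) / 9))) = -4617 / 13475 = -0.34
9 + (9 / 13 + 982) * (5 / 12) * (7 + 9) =255851 / 39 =6560.28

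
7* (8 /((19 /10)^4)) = 560000 /130321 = 4.30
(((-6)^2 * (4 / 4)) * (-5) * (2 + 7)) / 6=-270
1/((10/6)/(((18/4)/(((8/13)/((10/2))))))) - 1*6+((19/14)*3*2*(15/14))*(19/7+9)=648345/5488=118.14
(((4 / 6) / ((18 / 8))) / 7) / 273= 0.00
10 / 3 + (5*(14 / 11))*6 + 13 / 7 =10019 / 231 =43.37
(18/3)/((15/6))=12/5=2.40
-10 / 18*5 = -25 / 9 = -2.78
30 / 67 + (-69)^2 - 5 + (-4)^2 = 319754 / 67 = 4772.45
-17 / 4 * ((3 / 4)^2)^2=-1377 / 1024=-1.34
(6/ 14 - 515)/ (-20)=1801/ 70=25.73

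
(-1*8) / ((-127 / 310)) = 2480 / 127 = 19.53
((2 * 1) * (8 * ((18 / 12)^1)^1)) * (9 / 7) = 216 / 7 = 30.86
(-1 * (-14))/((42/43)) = 43/3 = 14.33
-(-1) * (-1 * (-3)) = 3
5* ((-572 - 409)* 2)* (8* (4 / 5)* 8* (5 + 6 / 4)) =-3264768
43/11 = 3.91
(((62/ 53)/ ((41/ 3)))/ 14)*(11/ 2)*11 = 11253/ 30422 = 0.37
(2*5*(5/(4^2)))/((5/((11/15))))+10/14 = 197/168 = 1.17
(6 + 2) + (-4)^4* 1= 264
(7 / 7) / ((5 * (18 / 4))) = 2 / 45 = 0.04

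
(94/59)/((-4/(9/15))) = -141/590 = -0.24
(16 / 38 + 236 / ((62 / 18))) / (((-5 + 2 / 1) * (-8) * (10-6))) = 10151 / 14136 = 0.72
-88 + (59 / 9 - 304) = -3469 / 9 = -385.44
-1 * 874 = -874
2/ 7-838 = -5864/ 7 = -837.71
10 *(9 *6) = 540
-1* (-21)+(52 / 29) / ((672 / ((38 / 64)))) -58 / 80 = 20.28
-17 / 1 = -17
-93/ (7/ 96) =-8928/ 7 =-1275.43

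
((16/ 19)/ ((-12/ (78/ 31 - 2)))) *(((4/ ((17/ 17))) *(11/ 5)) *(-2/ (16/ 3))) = 352/ 2945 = 0.12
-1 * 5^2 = -25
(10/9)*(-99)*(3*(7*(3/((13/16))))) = -110880/13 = -8529.23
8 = 8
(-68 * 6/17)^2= 576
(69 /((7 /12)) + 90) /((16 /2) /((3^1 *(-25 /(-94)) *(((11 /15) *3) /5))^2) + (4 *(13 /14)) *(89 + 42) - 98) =793881 /1728448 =0.46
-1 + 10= 9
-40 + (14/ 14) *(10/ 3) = -110/ 3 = -36.67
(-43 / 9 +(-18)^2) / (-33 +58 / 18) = -10.72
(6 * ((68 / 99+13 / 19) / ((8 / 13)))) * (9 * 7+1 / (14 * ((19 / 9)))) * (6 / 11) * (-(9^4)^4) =-1041670127383715332661769 / 1223068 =-851686191923683174.33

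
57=57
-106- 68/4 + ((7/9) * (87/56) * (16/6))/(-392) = -433973/3528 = -123.01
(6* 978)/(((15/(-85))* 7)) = -33252/7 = -4750.29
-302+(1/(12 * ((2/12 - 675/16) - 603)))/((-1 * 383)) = -3581135022/11858063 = -302.00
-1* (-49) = 49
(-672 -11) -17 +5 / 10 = -1399 / 2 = -699.50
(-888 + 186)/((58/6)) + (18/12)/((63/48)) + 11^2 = 10053/203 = 49.52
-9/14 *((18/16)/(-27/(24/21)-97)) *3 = 243/13510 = 0.02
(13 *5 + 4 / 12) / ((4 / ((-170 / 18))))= -4165 / 27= -154.26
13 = 13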